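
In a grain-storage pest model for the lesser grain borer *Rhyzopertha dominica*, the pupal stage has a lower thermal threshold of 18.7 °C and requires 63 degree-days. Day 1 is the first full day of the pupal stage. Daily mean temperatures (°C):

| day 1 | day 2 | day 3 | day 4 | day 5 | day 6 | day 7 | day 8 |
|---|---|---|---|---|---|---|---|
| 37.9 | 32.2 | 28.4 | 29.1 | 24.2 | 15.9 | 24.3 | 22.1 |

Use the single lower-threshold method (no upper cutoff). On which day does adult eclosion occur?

day 7

Daily DD above 18.7 °C: 19.2, 13.5, 9.7, 10.4, 5.5, 0.0, 5.6, 3.4.
Cumulative: 19.2, 32.7, 42.4, 52.8, 58.3, 58.3, 63.9, 67.3.
The total first reaches 63 DD on day 7.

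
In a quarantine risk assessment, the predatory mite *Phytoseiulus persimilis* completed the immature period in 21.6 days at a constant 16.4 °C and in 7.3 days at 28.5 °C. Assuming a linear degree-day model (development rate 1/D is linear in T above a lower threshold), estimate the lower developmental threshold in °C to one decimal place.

10.2 °C

Under the model K = D·(T − T_b), so D₁·(T₁ − T_b) = D₂·(T₂ − T_b).
21.6·(16.4 − T_b) = 7.3·(28.5 − T_b)
T_b = (21.6·16.4 − 7.3·28.5) / (21.6 − 7.3) = 146.19 / 14.3 = 10.223 °C ≈ 10.2 °C.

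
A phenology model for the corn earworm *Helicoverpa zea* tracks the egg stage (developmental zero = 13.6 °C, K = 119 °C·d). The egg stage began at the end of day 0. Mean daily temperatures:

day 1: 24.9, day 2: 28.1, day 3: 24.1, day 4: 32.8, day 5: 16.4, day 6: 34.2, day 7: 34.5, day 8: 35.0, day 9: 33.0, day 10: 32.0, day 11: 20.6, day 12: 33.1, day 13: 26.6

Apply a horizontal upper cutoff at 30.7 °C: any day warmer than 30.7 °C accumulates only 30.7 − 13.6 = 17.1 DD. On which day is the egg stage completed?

day 9

Daily DD above 13.6 °C (capped at 17.1): 11.3, 14.5, 10.5, 17.1, 2.8, 17.1, 17.1, 17.1, 17.1, 17.1, 7.0, 17.1, 13.0.
Cumulative: 11.3, 25.8, 36.3, 53.4, 56.2, 73.3, 90.4, 107.5, 124.6, 141.7, 148.7, 165.8, 178.8.
The total first reaches 119 DD on day 9.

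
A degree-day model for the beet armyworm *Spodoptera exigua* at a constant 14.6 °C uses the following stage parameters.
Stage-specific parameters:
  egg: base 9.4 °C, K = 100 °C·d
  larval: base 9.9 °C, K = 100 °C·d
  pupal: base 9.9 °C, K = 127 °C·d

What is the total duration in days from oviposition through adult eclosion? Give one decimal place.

egg: 100 / (14.6 − 9.4) = 100 / 5.2 = 19.231 d.
larval: 100 / (14.6 − 9.9) = 100 / 4.7 = 21.277 d.
pupal: 127 / (14.6 − 9.9) = 127 / 4.7 = 27.021 d.
Sum = 67.529 ≈ 67.5 days.

67.5 days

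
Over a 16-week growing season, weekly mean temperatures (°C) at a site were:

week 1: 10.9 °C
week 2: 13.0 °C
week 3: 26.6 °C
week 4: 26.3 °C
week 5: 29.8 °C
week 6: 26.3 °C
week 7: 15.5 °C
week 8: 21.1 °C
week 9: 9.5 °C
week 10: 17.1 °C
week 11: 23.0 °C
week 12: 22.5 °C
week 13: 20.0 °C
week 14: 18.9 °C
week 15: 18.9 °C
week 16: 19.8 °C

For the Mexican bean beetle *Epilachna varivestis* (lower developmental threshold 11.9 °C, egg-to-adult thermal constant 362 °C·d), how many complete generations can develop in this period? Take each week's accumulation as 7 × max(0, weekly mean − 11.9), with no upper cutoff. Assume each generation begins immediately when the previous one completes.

2 generations

Weekly DD (7 × max(0, T̄ − 11.9)): 0.0, 7.7, 102.9, 100.8, 125.3, 100.8, 25.2, 64.4, 0.0, 36.4, 77.7, 74.2, 56.7, 49.0, 49.0, 55.3.
Season total = 925.4 DD.
Complete generations = ⌊925.4 / 362⌋ = 2.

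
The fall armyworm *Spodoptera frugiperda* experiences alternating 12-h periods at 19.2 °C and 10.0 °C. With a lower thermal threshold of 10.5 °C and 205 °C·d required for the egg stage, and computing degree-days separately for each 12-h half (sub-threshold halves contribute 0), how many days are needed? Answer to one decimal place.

47.1 days

Day half: max(0, 19.2 − 10.5) × 0.5 = 8.7 × 0.5 = 4.35 DD.
Night half: max(0, 10.0 − 10.5) × 0.5 = 0.0 × 0.5 = 0.00 DD.
Per 24 h: 4.35 DD/day.
Duration = 205 / 4.35 = 47.126 ≈ 47.1 days.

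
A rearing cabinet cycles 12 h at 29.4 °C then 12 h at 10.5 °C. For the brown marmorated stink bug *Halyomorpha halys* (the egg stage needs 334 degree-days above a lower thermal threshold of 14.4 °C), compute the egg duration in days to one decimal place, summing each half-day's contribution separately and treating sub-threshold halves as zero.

44.5 days

Day half: max(0, 29.4 − 14.4) × 0.5 = 15.0 × 0.5 = 7.50 DD.
Night half: max(0, 10.5 − 14.4) × 0.5 = 0.0 × 0.5 = 0.00 DD.
Per 24 h: 7.50 DD/day.
Duration = 334 / 7.50 = 44.533 ≈ 44.5 days.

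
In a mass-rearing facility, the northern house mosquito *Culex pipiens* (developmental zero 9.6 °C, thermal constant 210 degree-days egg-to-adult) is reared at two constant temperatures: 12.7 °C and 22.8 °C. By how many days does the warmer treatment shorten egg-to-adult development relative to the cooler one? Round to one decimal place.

At 12.7 °C: 210 / (12.7 − 9.6) = 210 / 3.1 = 67.742 d.
At 22.8 °C: 210 / (22.8 − 9.6) = 210 / 13.2 = 15.909 d.
Difference = |67.742 − 15.909| = 51.833 ≈ 51.8 days.

51.8 days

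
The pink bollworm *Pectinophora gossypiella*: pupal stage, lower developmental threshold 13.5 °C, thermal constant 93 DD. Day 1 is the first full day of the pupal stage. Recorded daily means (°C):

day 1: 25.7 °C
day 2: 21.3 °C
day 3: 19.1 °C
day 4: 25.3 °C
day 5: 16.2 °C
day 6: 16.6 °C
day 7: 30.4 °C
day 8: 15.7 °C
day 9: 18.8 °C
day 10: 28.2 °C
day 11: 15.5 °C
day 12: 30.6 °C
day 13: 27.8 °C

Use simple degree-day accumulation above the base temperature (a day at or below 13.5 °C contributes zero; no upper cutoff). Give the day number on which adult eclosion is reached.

Daily DD above 13.5 °C: 12.2, 7.8, 5.6, 11.8, 2.7, 3.1, 16.9, 2.2, 5.3, 14.7, 2.0, 17.1, 14.3.
Cumulative: 12.2, 20.0, 25.6, 37.4, 40.1, 43.2, 60.1, 62.3, 67.6, 82.3, 84.3, 101.4, 115.7.
The total first reaches 93 DD on day 12.

day 12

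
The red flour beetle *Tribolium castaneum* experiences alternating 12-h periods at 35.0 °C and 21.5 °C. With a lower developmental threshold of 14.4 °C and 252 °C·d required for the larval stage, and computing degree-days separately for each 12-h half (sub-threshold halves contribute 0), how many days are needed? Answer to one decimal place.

Day half: max(0, 35.0 − 14.4) × 0.5 = 20.6 × 0.5 = 10.30 DD.
Night half: max(0, 21.5 − 14.4) × 0.5 = 7.1 × 0.5 = 3.55 DD.
Per 24 h: 13.85 DD/day.
Duration = 252 / 13.85 = 18.195 ≈ 18.2 days.

18.2 days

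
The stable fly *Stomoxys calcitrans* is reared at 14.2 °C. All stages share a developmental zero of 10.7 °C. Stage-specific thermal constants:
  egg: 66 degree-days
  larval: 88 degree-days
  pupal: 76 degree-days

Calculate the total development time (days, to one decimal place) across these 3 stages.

Daily accumulation at 14.2 °C = 14.2 − 10.7 = 3.5 DD/day.
Total K = 66 + 88 + 76 = 230 DD.
Total duration = 230 / 3.5 = 65.714 ≈ 65.7 days.

65.7 days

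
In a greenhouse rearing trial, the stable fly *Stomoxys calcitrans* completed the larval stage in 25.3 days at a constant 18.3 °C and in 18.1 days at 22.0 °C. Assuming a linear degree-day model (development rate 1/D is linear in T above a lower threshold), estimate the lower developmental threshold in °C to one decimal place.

9.0 °C

Equal thermal constants: D₁(T₁ − T_b) = D₂(T₂ − T_b).
25.3·(18.3 − T_b) = 18.1·(22.0 − T_b)
T_b = (25.3·18.3 − 18.1·22.0) / (25.3 − 18.1) = 64.79 / 7.2 = 8.999 °C ≈ 9.0 °C.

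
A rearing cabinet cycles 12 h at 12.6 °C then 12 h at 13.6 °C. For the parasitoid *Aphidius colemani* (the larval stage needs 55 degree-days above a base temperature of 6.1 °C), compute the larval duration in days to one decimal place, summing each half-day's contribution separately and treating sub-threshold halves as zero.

Day half: max(0, 12.6 − 6.1) × 0.5 = 6.5 × 0.5 = 3.25 DD.
Night half: max(0, 13.6 − 6.1) × 0.5 = 7.5 × 0.5 = 3.75 DD.
Per 24 h: 7.00 DD/day.
Duration = 55 / 7.00 = 7.857 ≈ 7.9 days.

7.9 days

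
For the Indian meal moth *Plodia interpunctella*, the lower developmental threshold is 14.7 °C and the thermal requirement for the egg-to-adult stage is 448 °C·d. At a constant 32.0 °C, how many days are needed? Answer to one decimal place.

25.9 days

Daily accumulation = 32.0 − 14.7 = 17.3 DD/day.
Duration = 448 / 17.3 = 25.896 ≈ 25.9 days.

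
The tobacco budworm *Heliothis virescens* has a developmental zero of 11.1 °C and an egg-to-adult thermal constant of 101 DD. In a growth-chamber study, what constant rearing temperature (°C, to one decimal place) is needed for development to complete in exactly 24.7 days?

Required daily accumulation = 101 / 24.7 = 4.089 DD/day.
T = T_base + 4.089 = 11.1 + 4.089 = 15.189 ≈ 15.2 °C.

15.2 °C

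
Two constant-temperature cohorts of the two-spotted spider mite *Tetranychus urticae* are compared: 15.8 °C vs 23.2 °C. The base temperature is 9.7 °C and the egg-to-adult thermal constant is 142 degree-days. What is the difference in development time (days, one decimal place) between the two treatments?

At 15.8 °C: 142 / (15.8 − 9.7) = 142 / 6.1 = 23.279 d.
At 23.2 °C: 142 / (23.2 − 9.7) = 142 / 13.5 = 10.519 d.
Difference = |23.279 − 10.519| = 12.760 ≈ 12.8 days.

12.8 days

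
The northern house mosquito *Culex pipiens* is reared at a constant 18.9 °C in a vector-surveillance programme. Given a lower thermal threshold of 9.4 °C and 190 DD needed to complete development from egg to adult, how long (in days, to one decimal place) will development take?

Daily accumulation = 18.9 − 9.4 = 9.5 DD/day.
Duration = 190 / 9.5 = 20.000 ≈ 20.0 days.

20.0 days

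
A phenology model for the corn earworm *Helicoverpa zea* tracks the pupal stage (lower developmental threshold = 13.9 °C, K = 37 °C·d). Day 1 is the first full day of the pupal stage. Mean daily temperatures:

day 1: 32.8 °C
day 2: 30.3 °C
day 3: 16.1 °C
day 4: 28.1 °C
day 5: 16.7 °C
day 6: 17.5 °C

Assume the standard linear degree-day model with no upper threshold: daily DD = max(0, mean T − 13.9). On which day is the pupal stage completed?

day 3

Daily DD above 13.9 °C: 18.9, 16.4, 2.2, 14.2, 2.8, 3.6.
Cumulative: 18.9, 35.3, 37.5, 51.7, 54.5, 58.1.
The total first reaches 37 DD on day 3.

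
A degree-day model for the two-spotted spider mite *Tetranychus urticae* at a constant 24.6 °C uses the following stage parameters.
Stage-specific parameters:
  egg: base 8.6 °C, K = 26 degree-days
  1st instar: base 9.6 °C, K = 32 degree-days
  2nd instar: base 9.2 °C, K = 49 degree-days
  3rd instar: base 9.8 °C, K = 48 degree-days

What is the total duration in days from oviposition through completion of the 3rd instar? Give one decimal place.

egg: 26 / (24.6 − 8.6) = 26 / 16.0 = 1.625 d.
1st instar: 32 / (24.6 − 9.6) = 32 / 15.0 = 2.133 d.
2nd instar: 49 / (24.6 − 9.2) = 49 / 15.4 = 3.182 d.
3rd instar: 48 / (24.6 − 9.8) = 48 / 14.8 = 3.243 d.
Sum = 10.183 ≈ 10.2 days.

10.2 days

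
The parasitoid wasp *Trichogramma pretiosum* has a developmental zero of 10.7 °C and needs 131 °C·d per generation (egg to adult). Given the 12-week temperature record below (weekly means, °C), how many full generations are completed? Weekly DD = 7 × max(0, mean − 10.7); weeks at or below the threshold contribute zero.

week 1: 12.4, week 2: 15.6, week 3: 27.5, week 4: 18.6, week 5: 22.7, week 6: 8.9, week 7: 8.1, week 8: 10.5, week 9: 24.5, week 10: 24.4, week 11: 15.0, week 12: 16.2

4 generations

Weekly DD (7 × max(0, T̄ − 10.7)): 11.9, 34.3, 117.6, 55.3, 84.0, 0.0, 0.0, 0.0, 96.6, 95.9, 30.1, 38.5.
Season total = 564.2 DD.
Complete generations = ⌊564.2 / 131⌋ = 4.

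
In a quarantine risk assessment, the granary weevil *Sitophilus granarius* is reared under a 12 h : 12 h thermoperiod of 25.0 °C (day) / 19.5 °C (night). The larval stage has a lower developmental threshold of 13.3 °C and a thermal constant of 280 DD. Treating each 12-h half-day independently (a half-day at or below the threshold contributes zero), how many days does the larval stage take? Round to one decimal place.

31.3 days

Day half: max(0, 25.0 − 13.3) × 0.5 = 11.7 × 0.5 = 5.85 DD.
Night half: max(0, 19.5 − 13.3) × 0.5 = 6.2 × 0.5 = 3.10 DD.
Per 24 h: 8.95 DD/day.
Duration = 280 / 8.95 = 31.285 ≈ 31.3 days.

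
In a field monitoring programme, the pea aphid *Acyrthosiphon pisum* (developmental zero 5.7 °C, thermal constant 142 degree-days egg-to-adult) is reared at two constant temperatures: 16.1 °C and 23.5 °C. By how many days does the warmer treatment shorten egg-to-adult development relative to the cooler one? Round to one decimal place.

At 16.1 °C: 142 / (16.1 − 5.7) = 142 / 10.4 = 13.654 d.
At 23.5 °C: 142 / (23.5 − 5.7) = 142 / 17.8 = 7.978 d.
Difference = |13.654 − 7.978| = 5.676 ≈ 5.7 days.

5.7 days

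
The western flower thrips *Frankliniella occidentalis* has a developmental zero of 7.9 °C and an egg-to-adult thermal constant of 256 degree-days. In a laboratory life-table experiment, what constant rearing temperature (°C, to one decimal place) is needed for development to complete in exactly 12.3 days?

Required daily accumulation = 256 / 12.3 = 20.813 DD/day.
T = T_base + 20.813 = 7.9 + 20.813 = 28.713 ≈ 28.7 °C.

28.7 °C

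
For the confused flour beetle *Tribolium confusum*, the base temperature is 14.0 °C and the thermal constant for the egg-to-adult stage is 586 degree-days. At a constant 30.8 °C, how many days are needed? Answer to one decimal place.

Daily accumulation = 30.8 − 14.0 = 16.8 DD/day.
Duration = 586 / 16.8 = 34.881 ≈ 34.9 days.

34.9 days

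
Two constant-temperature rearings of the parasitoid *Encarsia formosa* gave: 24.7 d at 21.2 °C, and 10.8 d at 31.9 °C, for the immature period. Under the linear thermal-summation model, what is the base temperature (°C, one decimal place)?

12.9 °C

Linear rate model ⇒ the product D·(T − T_b) is constant across temperatures.
24.7·(21.2 − T_b) = 10.8·(31.9 − T_b)
T_b = (24.7·21.2 − 10.8·31.9) / (24.7 − 10.8) = 179.12 / 13.9 = 12.886 °C ≈ 12.9 °C.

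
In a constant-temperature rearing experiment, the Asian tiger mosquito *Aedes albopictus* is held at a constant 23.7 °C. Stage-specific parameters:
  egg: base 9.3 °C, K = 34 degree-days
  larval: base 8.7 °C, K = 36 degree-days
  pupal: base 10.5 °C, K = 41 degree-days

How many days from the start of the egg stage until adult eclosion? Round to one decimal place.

egg: 34 / (23.7 − 9.3) = 34 / 14.4 = 2.361 d.
larval: 36 / (23.7 − 8.7) = 36 / 15.0 = 2.400 d.
pupal: 41 / (23.7 − 10.5) = 41 / 13.2 = 3.106 d.
Sum = 7.867 ≈ 7.9 days.

7.9 days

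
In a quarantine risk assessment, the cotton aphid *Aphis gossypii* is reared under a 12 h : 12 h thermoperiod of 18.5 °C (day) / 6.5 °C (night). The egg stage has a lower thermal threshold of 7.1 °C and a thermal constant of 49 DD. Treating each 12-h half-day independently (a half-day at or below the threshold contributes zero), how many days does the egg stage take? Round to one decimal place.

8.6 days

Day half: max(0, 18.5 − 7.1) × 0.5 = 11.4 × 0.5 = 5.70 DD.
Night half: max(0, 6.5 − 7.1) × 0.5 = 0.0 × 0.5 = 0.00 DD.
Per 24 h: 5.70 DD/day.
Duration = 49 / 5.70 = 8.596 ≈ 8.6 days.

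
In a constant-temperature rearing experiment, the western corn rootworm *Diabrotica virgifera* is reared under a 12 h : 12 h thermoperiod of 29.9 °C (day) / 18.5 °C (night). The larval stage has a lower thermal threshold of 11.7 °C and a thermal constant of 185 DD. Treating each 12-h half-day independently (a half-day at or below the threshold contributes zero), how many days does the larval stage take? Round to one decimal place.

Day half: max(0, 29.9 − 11.7) × 0.5 = 18.2 × 0.5 = 9.10 DD.
Night half: max(0, 18.5 − 11.7) × 0.5 = 6.8 × 0.5 = 3.40 DD.
Per 24 h: 12.50 DD/day.
Duration = 185 / 12.50 = 14.800 ≈ 14.8 days.

14.8 days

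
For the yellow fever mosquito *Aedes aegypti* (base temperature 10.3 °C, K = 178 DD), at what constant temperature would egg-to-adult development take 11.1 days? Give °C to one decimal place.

Required daily accumulation = 178 / 11.1 = 16.036 DD/day.
T = T_base + 16.036 = 10.3 + 16.036 = 26.336 ≈ 26.3 °C.

26.3 °C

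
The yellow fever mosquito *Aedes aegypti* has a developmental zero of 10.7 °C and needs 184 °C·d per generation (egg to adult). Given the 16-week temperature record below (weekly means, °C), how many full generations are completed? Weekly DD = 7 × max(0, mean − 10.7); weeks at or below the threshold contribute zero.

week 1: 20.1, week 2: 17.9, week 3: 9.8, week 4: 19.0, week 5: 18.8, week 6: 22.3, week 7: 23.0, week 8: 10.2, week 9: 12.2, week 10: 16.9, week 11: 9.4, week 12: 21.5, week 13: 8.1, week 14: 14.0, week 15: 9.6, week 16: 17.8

Weekly DD (7 × max(0, T̄ − 10.7)): 65.8, 50.4, 0.0, 58.1, 56.7, 81.2, 86.1, 0.0, 10.5, 43.4, 0.0, 75.6, 0.0, 23.1, 0.0, 49.7.
Season total = 600.6 DD.
Complete generations = ⌊600.6 / 184⌋ = 3.

3 generations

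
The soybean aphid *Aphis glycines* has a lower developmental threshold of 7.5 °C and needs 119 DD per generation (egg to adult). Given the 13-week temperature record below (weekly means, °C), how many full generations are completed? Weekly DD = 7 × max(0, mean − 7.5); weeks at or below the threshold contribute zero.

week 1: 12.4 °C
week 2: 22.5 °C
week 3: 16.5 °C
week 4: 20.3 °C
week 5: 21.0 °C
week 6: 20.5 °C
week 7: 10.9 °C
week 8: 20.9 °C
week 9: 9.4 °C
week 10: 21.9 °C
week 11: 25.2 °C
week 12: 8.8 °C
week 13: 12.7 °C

Weekly DD (7 × max(0, T̄ − 7.5)): 34.3, 105.0, 63.0, 89.6, 94.5, 91.0, 23.8, 93.8, 13.3, 100.8, 123.9, 9.1, 36.4.
Season total = 878.5 DD.
Complete generations = ⌊878.5 / 119⌋ = 7.

7 generations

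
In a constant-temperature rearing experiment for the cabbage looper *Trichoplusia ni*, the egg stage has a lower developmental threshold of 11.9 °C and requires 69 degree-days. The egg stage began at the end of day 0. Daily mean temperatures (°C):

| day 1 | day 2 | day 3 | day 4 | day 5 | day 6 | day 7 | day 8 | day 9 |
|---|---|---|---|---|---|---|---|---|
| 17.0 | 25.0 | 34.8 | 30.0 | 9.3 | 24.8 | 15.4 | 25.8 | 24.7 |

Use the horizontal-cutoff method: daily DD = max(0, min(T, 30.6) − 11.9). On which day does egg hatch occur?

day 7

Daily DD above 11.9 °C (capped at 18.7): 5.1, 13.1, 18.7, 18.1, 0.0, 12.9, 3.5, 13.9, 12.8.
Cumulative: 5.1, 18.2, 36.9, 55.0, 55.0, 67.9, 71.4, 85.3, 98.1.
The total first reaches 69 DD on day 7.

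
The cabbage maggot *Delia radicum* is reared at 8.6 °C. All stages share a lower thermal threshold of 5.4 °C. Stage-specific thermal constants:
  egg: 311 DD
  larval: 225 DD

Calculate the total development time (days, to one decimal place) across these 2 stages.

167.5 days

Daily accumulation at 8.6 °C = 8.6 − 5.4 = 3.2 DD/day.
Total K = 311 + 225 = 536 DD.
Total duration = 536 / 3.2 = 167.500 ≈ 167.5 days.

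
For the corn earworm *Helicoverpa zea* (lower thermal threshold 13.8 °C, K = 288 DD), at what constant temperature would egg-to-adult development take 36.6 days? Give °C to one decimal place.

21.7 °C

Required daily accumulation = 288 / 36.6 = 7.869 DD/day.
T = T_base + 7.869 = 13.8 + 7.869 = 21.669 ≈ 21.7 °C.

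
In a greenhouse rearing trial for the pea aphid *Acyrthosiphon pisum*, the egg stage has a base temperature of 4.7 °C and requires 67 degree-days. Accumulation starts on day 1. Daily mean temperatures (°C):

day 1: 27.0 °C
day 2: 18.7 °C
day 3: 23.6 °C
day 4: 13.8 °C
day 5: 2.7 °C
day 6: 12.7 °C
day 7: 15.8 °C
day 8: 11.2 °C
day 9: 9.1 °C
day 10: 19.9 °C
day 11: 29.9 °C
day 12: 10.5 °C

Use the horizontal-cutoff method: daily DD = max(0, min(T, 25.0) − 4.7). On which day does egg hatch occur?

Daily DD above 4.7 °C (capped at 20.3): 20.3, 14.0, 18.9, 9.1, 0.0, 8.0, 11.1, 6.5, 4.4, 15.2, 20.3, 5.8.
Cumulative: 20.3, 34.3, 53.2, 62.3, 62.3, 70.3, 81.4, 87.9, 92.3, 107.5, 127.8, 133.6.
The total first reaches 67 DD on day 6.

day 6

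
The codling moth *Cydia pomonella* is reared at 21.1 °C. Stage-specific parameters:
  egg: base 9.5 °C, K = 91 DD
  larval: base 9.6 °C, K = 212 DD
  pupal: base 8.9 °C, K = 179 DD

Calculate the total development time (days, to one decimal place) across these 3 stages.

41.0 days

egg: 91 / (21.1 − 9.5) = 91 / 11.6 = 7.845 d.
larval: 212 / (21.1 − 9.6) = 212 / 11.5 = 18.435 d.
pupal: 179 / (21.1 − 8.9) = 179 / 12.2 = 14.672 d.
Sum = 40.952 ≈ 41.0 days.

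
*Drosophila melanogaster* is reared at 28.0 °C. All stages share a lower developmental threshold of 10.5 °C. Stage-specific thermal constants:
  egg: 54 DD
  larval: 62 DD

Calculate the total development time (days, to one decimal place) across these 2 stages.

Daily accumulation at 28.0 °C = 28.0 − 10.5 = 17.5 DD/day.
Total K = 54 + 62 = 116 DD.
Total duration = 116 / 17.5 = 6.629 ≈ 6.6 days.

6.6 days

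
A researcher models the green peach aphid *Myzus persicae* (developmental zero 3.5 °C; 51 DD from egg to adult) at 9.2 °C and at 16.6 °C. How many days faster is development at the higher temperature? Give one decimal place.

At 9.2 °C: 51 / (9.2 − 3.5) = 51 / 5.7 = 8.947 d.
At 16.6 °C: 51 / (16.6 − 3.5) = 51 / 13.1 = 3.893 d.
Difference = |8.947 − 3.893| = 5.054 ≈ 5.1 days.

5.1 days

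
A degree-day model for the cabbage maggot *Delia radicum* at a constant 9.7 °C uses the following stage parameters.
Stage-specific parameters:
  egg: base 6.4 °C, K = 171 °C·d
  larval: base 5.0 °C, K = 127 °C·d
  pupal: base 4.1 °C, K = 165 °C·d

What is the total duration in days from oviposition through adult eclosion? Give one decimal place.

egg: 171 / (9.7 − 6.4) = 171 / 3.3 = 51.818 d.
larval: 127 / (9.7 − 5.0) = 127 / 4.7 = 27.021 d.
pupal: 165 / (9.7 − 4.1) = 165 / 5.6 = 29.464 d.
Sum = 108.304 ≈ 108.3 days.

108.3 days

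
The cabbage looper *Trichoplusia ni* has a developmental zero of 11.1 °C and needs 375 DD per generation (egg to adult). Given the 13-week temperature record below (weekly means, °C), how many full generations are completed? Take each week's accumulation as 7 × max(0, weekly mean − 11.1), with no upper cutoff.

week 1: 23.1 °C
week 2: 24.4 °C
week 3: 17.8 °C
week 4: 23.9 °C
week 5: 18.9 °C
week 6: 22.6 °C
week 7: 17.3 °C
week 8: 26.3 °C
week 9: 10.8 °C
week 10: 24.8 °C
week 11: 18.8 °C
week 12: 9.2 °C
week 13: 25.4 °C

Weekly DD (7 × max(0, T̄ − 11.1)): 84.0, 93.1, 46.9, 89.6, 54.6, 80.5, 43.4, 106.4, 0.0, 95.9, 53.9, 0.0, 100.1.
Season total = 848.4 DD.
Complete generations = ⌊848.4 / 375⌋ = 2.

2 generations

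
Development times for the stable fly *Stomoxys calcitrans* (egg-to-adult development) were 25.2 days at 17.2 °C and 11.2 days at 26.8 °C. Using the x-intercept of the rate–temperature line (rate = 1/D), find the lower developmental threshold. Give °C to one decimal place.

Equal thermal constants: D₁(T₁ − T_b) = D₂(T₂ − T_b).
25.2·(17.2 − T_b) = 11.2·(26.8 − T_b)
T_b = (25.2·17.2 − 11.2·26.8) / (25.2 − 11.2) = 133.28 / 14.0 = 9.520 °C ≈ 9.5 °C.

9.5 °C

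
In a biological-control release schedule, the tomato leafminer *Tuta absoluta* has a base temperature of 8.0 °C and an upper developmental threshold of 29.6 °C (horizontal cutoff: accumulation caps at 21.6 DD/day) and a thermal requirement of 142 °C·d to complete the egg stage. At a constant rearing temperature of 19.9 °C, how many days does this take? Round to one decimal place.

11.9 days

Daily accumulation = 19.9 − 8.0 = 11.9 DD/day.
Duration = 142 / 11.9 = 11.933 ≈ 11.9 days.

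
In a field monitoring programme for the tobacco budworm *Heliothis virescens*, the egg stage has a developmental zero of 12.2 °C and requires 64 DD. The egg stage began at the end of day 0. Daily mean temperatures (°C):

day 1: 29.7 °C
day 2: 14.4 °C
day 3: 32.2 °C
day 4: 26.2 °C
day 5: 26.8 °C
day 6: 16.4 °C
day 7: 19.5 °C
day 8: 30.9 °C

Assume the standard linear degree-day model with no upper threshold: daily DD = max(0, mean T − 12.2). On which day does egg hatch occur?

day 5

Daily DD above 12.2 °C: 17.5, 2.2, 20.0, 14.0, 14.6, 4.2, 7.3, 18.7.
Cumulative: 17.5, 19.7, 39.7, 53.7, 68.3, 72.5, 79.8, 98.5.
The total first reaches 64 DD on day 5.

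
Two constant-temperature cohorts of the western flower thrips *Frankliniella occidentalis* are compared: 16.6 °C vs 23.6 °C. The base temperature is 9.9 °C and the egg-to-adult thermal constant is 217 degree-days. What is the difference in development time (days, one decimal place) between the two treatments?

At 16.6 °C: 217 / (16.6 − 9.9) = 217 / 6.7 = 32.388 d.
At 23.6 °C: 217 / (23.6 − 9.9) = 217 / 13.7 = 15.839 d.
Difference = |32.388 − 15.839| = 16.549 ≈ 16.5 days.

16.5 days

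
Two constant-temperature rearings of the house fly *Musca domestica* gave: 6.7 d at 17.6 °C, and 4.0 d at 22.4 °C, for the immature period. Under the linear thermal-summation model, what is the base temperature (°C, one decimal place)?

Linear rate model ⇒ the product D·(T − T_b) is constant across temperatures.
6.7·(17.6 − T_b) = 4.0·(22.4 − T_b)
T_b = (6.7·17.6 − 4.0·22.4) / (6.7 − 4.0) = 28.32 / 2.7 = 10.489 °C ≈ 10.5 °C.

10.5 °C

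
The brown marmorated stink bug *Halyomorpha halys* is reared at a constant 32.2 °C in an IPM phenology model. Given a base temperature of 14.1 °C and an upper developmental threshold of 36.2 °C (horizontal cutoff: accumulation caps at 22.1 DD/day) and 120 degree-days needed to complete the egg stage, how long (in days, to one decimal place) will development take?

Daily accumulation = 32.2 − 14.1 = 18.1 DD/day.
Duration = 120 / 18.1 = 6.630 ≈ 6.6 days.

6.6 days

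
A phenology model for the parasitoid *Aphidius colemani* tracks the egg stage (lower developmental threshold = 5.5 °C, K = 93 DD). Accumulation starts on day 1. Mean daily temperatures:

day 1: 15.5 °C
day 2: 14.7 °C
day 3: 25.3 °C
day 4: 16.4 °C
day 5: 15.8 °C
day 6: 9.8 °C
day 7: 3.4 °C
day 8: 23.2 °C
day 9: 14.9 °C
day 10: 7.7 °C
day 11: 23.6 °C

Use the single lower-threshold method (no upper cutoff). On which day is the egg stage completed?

day 10

Daily DD above 5.5 °C: 10.0, 9.2, 19.8, 10.9, 10.3, 4.3, 0.0, 17.7, 9.4, 2.2, 18.1.
Cumulative: 10.0, 19.2, 39.0, 49.9, 60.2, 64.5, 64.5, 82.2, 91.6, 93.8, 111.9.
The total first reaches 93 DD on day 10.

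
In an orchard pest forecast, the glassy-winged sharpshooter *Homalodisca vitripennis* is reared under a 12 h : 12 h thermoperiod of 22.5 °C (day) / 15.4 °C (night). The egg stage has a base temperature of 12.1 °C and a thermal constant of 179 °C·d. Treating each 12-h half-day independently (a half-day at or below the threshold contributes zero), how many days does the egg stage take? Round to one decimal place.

Day half: max(0, 22.5 − 12.1) × 0.5 = 10.4 × 0.5 = 5.20 DD.
Night half: max(0, 15.4 − 12.1) × 0.5 = 3.3 × 0.5 = 1.65 DD.
Per 24 h: 6.85 DD/day.
Duration = 179 / 6.85 = 26.131 ≈ 26.1 days.

26.1 days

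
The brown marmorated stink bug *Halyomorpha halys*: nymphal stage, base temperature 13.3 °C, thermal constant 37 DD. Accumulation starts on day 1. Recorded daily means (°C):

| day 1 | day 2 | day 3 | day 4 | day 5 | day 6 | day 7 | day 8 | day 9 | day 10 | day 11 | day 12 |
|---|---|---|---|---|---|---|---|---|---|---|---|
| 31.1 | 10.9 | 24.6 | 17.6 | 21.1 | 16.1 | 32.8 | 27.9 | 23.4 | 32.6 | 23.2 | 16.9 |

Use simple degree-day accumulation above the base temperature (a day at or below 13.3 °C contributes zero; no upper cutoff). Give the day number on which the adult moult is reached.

Daily DD above 13.3 °C: 17.8, 0.0, 11.3, 4.3, 7.8, 2.8, 19.5, 14.6, 10.1, 19.3, 9.9, 3.6.
Cumulative: 17.8, 17.8, 29.1, 33.4, 41.2, 44.0, 63.5, 78.1, 88.2, 107.5, 117.4, 121.0.
The total first reaches 37 DD on day 5.

day 5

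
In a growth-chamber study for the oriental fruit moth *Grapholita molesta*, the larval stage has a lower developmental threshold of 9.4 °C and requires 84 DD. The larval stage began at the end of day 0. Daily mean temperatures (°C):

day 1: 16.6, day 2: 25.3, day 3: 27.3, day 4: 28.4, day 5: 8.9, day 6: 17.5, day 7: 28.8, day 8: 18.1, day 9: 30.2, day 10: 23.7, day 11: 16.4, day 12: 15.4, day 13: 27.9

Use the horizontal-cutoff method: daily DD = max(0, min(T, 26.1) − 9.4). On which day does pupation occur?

day 8

Daily DD above 9.4 °C (capped at 16.7): 7.2, 15.9, 16.7, 16.7, 0.0, 8.1, 16.7, 8.7, 16.7, 14.3, 7.0, 6.0, 16.7.
Cumulative: 7.2, 23.1, 39.8, 56.5, 56.5, 64.6, 81.3, 90.0, 106.7, 121.0, 128.0, 134.0, 150.7.
The total first reaches 84 DD on day 8.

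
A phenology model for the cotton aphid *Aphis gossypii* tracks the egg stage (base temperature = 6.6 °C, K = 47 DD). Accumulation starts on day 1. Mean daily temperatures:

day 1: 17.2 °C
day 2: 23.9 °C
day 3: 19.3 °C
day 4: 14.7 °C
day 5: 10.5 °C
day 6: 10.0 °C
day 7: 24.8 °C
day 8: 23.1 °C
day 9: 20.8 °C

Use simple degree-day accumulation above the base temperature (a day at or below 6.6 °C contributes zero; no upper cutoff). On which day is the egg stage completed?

Daily DD above 6.6 °C: 10.6, 17.3, 12.7, 8.1, 3.9, 3.4, 18.2, 16.5, 14.2.
Cumulative: 10.6, 27.9, 40.6, 48.7, 52.6, 56.0, 74.2, 90.7, 104.9.
The total first reaches 47 DD on day 4.

day 4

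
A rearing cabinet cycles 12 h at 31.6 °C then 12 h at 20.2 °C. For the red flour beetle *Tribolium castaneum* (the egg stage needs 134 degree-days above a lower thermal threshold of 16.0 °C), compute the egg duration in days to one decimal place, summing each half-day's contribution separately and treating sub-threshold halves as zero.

13.5 days

Day half: max(0, 31.6 − 16.0) × 0.5 = 15.6 × 0.5 = 7.80 DD.
Night half: max(0, 20.2 − 16.0) × 0.5 = 4.2 × 0.5 = 2.10 DD.
Per 24 h: 9.90 DD/day.
Duration = 134 / 9.90 = 13.535 ≈ 13.5 days.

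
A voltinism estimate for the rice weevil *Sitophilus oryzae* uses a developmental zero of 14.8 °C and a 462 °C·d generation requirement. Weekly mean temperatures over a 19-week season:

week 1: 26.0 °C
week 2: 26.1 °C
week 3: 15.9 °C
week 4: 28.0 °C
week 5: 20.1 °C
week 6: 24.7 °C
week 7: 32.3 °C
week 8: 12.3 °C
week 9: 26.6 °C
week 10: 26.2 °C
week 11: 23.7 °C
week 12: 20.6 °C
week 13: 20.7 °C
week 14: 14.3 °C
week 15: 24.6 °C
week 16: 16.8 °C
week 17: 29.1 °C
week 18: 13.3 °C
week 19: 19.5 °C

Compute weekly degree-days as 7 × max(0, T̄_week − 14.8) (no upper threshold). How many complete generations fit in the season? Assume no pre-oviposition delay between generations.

2 generations

Weekly DD (7 × max(0, T̄ − 14.8)): 78.4, 79.1, 7.7, 92.4, 37.1, 69.3, 122.5, 0.0, 82.6, 79.8, 62.3, 40.6, 41.3, 0.0, 68.6, 14.0, 100.1, 0.0, 32.9.
Season total = 1008.7 DD.
Complete generations = ⌊1008.7 / 462⌋ = 2.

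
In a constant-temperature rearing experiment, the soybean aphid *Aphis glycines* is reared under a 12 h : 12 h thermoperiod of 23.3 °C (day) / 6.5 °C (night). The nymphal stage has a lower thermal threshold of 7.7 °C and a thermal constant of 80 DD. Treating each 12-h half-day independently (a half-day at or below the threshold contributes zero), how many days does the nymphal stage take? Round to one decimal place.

Day half: max(0, 23.3 − 7.7) × 0.5 = 15.6 × 0.5 = 7.80 DD.
Night half: max(0, 6.5 − 7.7) × 0.5 = 0.0 × 0.5 = 0.00 DD.
Per 24 h: 7.80 DD/day.
Duration = 80 / 7.80 = 10.256 ≈ 10.3 days.

10.3 days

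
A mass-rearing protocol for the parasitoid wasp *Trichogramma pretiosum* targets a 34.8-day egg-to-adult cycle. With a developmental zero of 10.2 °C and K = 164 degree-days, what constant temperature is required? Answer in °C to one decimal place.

Required daily accumulation = 164 / 34.8 = 4.713 DD/day.
T = T_base + 4.713 = 10.2 + 4.713 = 14.913 ≈ 14.9 °C.

14.9 °C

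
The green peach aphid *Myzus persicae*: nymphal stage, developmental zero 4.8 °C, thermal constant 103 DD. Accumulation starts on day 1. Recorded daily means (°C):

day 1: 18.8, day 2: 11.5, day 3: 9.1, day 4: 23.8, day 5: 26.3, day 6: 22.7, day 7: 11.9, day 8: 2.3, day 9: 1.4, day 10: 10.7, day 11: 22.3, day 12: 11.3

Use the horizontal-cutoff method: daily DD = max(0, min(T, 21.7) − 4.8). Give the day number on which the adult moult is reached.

day 11

Daily DD above 4.8 °C (capped at 16.9): 14.0, 6.7, 4.3, 16.9, 16.9, 16.9, 7.1, 0.0, 0.0, 5.9, 16.9, 6.5.
Cumulative: 14.0, 20.7, 25.0, 41.9, 58.8, 75.7, 82.8, 82.8, 82.8, 88.7, 105.6, 112.1.
The total first reaches 103 DD on day 11.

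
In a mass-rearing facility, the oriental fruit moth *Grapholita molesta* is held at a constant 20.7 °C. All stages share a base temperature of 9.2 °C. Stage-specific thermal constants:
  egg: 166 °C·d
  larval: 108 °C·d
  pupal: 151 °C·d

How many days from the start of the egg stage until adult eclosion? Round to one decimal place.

37.0 days

Daily accumulation at 20.7 °C = 20.7 − 9.2 = 11.5 DD/day.
Total K = 166 + 108 + 151 = 425 DD.
Total duration = 425 / 11.5 = 36.957 ≈ 37.0 days.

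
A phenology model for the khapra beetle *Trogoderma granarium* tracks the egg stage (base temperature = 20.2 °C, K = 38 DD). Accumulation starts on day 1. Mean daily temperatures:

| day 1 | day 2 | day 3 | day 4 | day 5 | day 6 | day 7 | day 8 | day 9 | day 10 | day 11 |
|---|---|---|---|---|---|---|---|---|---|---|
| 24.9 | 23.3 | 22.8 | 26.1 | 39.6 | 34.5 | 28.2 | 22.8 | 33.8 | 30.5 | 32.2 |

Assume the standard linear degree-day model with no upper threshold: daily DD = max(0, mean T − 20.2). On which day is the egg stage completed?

Daily DD above 20.2 °C: 4.7, 3.1, 2.6, 5.9, 19.4, 14.3, 8.0, 2.6, 13.6, 10.3, 12.0.
Cumulative: 4.7, 7.8, 10.4, 16.3, 35.7, 50.0, 58.0, 60.6, 74.2, 84.5, 96.5.
The total first reaches 38 DD on day 6.

day 6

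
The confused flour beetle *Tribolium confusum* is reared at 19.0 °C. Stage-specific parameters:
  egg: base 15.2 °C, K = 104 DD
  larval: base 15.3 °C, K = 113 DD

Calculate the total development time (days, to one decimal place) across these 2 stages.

egg: 104 / (19.0 − 15.2) = 104 / 3.8 = 27.368 d.
larval: 113 / (19.0 − 15.3) = 113 / 3.7 = 30.541 d.
Sum = 57.909 ≈ 57.9 days.

57.9 days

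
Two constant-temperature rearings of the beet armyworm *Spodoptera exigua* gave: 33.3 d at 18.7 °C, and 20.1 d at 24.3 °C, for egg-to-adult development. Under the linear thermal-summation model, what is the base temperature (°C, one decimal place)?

10.2 °C

Linear rate model ⇒ the product D·(T − T_b) is constant across temperatures.
33.3·(18.7 − T_b) = 20.1·(24.3 − T_b)
T_b = (33.3·18.7 − 20.1·24.3) / (33.3 − 20.1) = 134.28 / 13.2 = 10.173 °C ≈ 10.2 °C.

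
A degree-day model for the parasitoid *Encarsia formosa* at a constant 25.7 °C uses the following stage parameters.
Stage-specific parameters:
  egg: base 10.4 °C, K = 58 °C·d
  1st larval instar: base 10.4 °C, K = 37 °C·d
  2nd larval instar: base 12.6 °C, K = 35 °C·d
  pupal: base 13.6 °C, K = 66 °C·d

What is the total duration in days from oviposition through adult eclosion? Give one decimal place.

14.3 days

egg: 58 / (25.7 − 10.4) = 58 / 15.3 = 3.791 d.
1st larval instar: 37 / (25.7 − 10.4) = 37 / 15.3 = 2.418 d.
2nd larval instar: 35 / (25.7 − 12.6) = 35 / 13.1 = 2.672 d.
pupal: 66 / (25.7 − 13.6) = 66 / 12.1 = 5.455 d.
Sum = 14.335 ≈ 14.3 days.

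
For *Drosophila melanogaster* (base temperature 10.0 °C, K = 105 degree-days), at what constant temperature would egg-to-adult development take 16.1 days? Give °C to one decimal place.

Required daily accumulation = 105 / 16.1 = 6.522 DD/day.
T = T_base + 6.522 = 10.0 + 6.522 = 16.522 ≈ 16.5 °C.

16.5 °C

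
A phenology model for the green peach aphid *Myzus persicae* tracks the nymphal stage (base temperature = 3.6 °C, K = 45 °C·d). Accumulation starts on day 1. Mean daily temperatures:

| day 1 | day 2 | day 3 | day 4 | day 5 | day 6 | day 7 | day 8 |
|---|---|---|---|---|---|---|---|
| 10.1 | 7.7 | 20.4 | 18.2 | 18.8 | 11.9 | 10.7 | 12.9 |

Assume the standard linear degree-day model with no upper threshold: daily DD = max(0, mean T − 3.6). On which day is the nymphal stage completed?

day 5

Daily DD above 3.6 °C: 6.5, 4.1, 16.8, 14.6, 15.2, 8.3, 7.1, 9.3.
Cumulative: 6.5, 10.6, 27.4, 42.0, 57.2, 65.5, 72.6, 81.9.
The total first reaches 45 DD on day 5.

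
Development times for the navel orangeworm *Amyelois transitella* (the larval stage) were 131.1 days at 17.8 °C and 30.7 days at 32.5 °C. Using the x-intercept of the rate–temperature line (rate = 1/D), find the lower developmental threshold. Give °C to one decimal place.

Equal thermal constants: D₁(T₁ − T_b) = D₂(T₂ − T_b).
131.1·(17.8 − T_b) = 30.7·(32.5 − T_b)
T_b = (131.1·17.8 − 30.7·32.5) / (131.1 − 30.7) = 1335.83 / 100.4 = 13.305 °C ≈ 13.3 °C.

13.3 °C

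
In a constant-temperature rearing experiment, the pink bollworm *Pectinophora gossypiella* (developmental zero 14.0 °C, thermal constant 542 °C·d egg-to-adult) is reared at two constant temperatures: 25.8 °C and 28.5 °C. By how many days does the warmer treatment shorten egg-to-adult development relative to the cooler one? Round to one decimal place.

8.6 days

At 25.8 °C: 542 / (25.8 − 14.0) = 542 / 11.8 = 45.932 d.
At 28.5 °C: 542 / (28.5 − 14.0) = 542 / 14.5 = 37.379 d.
Difference = |45.932 − 37.379| = 8.553 ≈ 8.6 days.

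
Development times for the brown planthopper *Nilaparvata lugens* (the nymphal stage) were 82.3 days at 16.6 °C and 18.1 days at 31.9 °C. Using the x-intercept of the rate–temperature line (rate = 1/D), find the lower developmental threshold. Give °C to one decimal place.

Linear rate model ⇒ the product D·(T − T_b) is constant across temperatures.
82.3·(16.6 − T_b) = 18.1·(31.9 − T_b)
T_b = (82.3·16.6 − 18.1·31.9) / (82.3 − 18.1) = 788.79 / 64.2 = 12.286 °C ≈ 12.3 °C.

12.3 °C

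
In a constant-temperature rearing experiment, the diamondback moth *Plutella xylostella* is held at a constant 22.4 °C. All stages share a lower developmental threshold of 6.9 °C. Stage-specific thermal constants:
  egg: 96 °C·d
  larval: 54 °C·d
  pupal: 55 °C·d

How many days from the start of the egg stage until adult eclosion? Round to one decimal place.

13.2 days

Daily accumulation at 22.4 °C = 22.4 − 6.9 = 15.5 DD/day.
Total K = 96 + 54 + 55 = 205 DD.
Total duration = 205 / 15.5 = 13.226 ≈ 13.2 days.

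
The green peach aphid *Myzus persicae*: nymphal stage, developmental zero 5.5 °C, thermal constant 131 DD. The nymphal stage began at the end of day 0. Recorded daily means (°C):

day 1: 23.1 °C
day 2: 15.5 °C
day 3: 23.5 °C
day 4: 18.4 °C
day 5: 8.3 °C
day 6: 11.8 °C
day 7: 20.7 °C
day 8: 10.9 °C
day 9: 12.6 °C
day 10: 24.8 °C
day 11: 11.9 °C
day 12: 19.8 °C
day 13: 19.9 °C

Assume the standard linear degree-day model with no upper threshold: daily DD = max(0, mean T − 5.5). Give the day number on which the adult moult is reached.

Daily DD above 5.5 °C: 17.6, 10.0, 18.0, 12.9, 2.8, 6.3, 15.2, 5.4, 7.1, 19.3, 6.4, 14.3, 14.4.
Cumulative: 17.6, 27.6, 45.6, 58.5, 61.3, 67.6, 82.8, 88.2, 95.3, 114.6, 121.0, 135.3, 149.7.
The total first reaches 131 DD on day 12.

day 12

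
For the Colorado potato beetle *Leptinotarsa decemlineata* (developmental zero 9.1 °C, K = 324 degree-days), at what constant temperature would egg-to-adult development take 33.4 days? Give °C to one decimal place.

Required daily accumulation = 324 / 33.4 = 9.701 DD/day.
T = T_base + 9.701 = 9.1 + 9.701 = 18.801 ≈ 18.8 °C.

18.8 °C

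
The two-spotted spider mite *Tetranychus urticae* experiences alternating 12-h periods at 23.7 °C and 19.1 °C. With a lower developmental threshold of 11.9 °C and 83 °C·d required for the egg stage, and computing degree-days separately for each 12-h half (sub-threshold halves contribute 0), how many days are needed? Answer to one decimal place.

8.7 days

Day half: max(0, 23.7 − 11.9) × 0.5 = 11.8 × 0.5 = 5.90 DD.
Night half: max(0, 19.1 − 11.9) × 0.5 = 7.2 × 0.5 = 3.60 DD.
Per 24 h: 9.50 DD/day.
Duration = 83 / 9.50 = 8.737 ≈ 8.7 days.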